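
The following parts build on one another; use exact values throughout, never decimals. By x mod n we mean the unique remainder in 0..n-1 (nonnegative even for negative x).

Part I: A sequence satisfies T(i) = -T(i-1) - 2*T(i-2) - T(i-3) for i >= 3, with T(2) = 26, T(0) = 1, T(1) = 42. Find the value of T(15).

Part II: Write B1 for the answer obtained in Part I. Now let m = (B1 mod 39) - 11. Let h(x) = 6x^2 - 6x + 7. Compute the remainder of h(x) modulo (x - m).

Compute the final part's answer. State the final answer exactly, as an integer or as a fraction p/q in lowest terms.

Part I: T(3) = -1*(26) - 2*(42) - 1*(1) = -111; iterating: T(3)=-111, T(4)=17, T(5)=179, T(6)=-102, T(7)=-273, T(8)=298, T(9)=350, T(10)=-673, T(11)=-325, T(12)=1321, T(13)=2, T(14)=-2319, T(15)=994; answer 994
Part II: B1 = 994; m = 8; remainder = value at the root: 6*(8)^2 - 6*(8)^1 + 7 = (384) + (-48) + (7) = 343; answer 343

343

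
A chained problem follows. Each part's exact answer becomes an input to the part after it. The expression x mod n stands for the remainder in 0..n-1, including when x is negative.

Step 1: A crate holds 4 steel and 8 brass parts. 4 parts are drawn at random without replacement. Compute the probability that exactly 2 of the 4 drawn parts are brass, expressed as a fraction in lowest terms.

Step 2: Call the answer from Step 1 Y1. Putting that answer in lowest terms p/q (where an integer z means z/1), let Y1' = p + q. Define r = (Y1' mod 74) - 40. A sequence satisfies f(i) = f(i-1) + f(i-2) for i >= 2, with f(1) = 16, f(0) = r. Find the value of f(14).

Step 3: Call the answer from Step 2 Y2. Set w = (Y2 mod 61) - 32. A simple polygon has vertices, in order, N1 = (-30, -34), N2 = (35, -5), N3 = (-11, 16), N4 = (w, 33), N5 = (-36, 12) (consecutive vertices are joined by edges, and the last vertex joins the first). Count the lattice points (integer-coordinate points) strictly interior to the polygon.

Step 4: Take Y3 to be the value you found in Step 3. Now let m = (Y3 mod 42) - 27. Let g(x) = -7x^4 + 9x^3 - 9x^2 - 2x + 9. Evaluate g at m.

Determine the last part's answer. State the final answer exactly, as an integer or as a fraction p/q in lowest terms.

-79871

Step 1: total draws C(12,4) = 495; favorable C(8,2)*C(4,2) = 168; P = 56/165; answer 56/165
Step 2: Y1 = 56/165; threaded value p + q = 221; r = 33; f(2) = 1*(16) + 1*(33) = 49; iterating: f(2)=49, f(3)=65, f(4)=114, f(5)=179, f(6)=293, f(7)=472, f(8)=765, f(9)=1237, f(10)=2002, f(11)=3239, f(12)=5241, f(13)=8480, f(14)=13721; answer 13721
Step 3: Y2 = 13721; w = 25; cross terms: (-30*-5 - 35*-34)=1340, (35*16 - -11*-5)=505, (-11*33 - 25*16)=-763, (25*12 - -36*33)=1488, (-36*-34 - -30*12)=1584; twice the area = |4154| = 4154; area = 2077; boundary points = 1 + 1 + 1 + 1 + 2 = 6; strictly interior points = area - boundary/2 + 1 = 2075; answer 2075
Step 4: Y3 = 2075; m = -10; -7*(-10)^4 + 9*(-10)^3 - 9*(-10)^2 - 2*(-10)^1 + 9 = (-70000) + (-9000) + (-900) + (20) + (9) = -79871; answer -79871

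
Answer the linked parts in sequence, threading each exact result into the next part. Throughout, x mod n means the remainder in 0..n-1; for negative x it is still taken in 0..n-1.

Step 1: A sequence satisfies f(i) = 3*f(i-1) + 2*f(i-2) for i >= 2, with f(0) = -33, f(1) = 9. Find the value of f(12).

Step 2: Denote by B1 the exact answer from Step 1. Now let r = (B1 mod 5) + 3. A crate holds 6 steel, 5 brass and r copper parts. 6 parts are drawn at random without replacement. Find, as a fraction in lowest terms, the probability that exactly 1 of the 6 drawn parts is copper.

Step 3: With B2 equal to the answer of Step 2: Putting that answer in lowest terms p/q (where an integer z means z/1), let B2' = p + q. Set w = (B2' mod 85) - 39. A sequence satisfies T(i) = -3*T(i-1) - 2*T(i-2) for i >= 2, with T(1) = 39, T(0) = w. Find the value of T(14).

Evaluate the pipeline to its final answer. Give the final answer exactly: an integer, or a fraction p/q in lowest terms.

Step 1: f(2) = 3*(9) + 2*(-33) = -39; iterating: f(2)=-39, f(3)=-99, f(4)=-375, f(5)=-1323, f(6)=-4719, f(7)=-16803, f(8)=-59847, f(9)=-213147, f(10)=-759135, f(11)=-2703699, f(12)=-9629367; answer -9629367
Step 2: B1 = -9629367; r = 6; total draws C(17,6) = 12376; favorable C(6,1)*C(11,5) = 2772; P = 99/442; answer 99/442
Step 3: B2 = 99/442; threaded value p + q = 541; w = -8; T(2) = -3*(39) - 2*(-8) = -101; iterating: T(2)=-101, T(3)=225, T(4)=-473, T(5)=969, T(6)=-1961, T(7)=3945, T(8)=-7913, T(9)=15849, T(10)=-31721, T(11)=63465, T(12)=-126953, T(13)=253929, T(14)=-507881; answer -507881

-507881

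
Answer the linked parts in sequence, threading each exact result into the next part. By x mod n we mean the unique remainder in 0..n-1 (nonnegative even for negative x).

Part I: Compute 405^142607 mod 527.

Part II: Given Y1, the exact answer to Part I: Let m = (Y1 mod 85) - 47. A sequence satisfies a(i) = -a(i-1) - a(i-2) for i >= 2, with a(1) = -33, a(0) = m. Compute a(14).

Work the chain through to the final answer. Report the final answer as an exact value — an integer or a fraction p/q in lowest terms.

Part I: squarings mod 527: 405^1=405, 405^2=128, 405^4=47, 405^8=101, 405^16=188, 405^32=35, 405^64=171, 405^128=256, 405^256=188, 405^512=35, 405^1024=171, 405^2048=256, 405^4096=188, 405^8192=35, 405^16384=171, 405^32768=256, 405^65536=188, 405^131072=35; 405^142607 = 405^1 * 405^2 * 405^4 * 405^8 * 405^256 * 405^1024 * 405^2048 * 405^8192 * 405^131072 = 283 (mod 527); answer 283
Part II: Y1 = 283; m = -19; a(2) = -1*(-33) - 1*(-19) = 52; iterating: a(2)=52, a(3)=-19, a(4)=-33, a(5)=52, a(6)=-19, a(7)=-33, a(8)=52, a(9)=-19, a(10)=-33, a(11)=52, a(12)=-19, a(13)=-33, a(14)=52; answer 52

52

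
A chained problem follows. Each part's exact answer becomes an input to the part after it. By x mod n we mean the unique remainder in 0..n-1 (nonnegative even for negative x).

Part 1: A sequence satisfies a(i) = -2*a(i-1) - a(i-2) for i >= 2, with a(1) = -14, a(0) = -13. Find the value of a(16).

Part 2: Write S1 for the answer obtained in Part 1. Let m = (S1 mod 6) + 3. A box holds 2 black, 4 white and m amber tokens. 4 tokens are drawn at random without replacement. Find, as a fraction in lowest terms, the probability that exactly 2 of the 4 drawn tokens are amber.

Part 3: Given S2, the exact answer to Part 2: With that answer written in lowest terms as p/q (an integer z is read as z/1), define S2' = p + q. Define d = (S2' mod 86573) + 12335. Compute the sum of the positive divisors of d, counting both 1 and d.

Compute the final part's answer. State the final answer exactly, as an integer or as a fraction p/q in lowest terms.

Part 1: a(2) = -2*(-14) - 1*(-13) = 41; iterating: a(2)=41, a(3)=-68, a(4)=95, a(5)=-122, a(6)=149, a(7)=-176, a(8)=203, a(9)=-230, a(10)=257, a(11)=-284, a(12)=311, a(13)=-338, a(14)=365, a(15)=-392, a(16)=419; answer 419
Part 2: S1 = 419; m = 8; total draws C(14,4) = 1001; favorable C(8,2)*C(6,2) = 420; P = 60/143; answer 60/143
Part 3: S2 = 60/143; threaded value p + q = 203; d = 12538; 12538 = 2 * 6269; sigma = (1 + 2) * (1 + 6269) = 3 * 6270 = 18810; answer 18810

18810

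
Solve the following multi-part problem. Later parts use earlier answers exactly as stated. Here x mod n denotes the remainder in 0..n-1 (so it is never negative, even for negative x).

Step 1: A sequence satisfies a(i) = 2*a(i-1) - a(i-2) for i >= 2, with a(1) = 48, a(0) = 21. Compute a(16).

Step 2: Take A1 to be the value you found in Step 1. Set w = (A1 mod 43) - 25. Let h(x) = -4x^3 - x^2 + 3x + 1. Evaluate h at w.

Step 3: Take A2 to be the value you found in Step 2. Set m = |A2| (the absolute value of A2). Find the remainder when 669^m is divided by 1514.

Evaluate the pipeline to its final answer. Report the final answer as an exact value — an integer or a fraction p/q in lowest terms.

Step 1: a(2) = 2*(48) - 1*(21) = 75; iterating: a(2)=75, a(3)=102, a(4)=129, a(5)=156, a(6)=183, a(7)=210, a(8)=237, a(9)=264, a(10)=291, a(11)=318, a(12)=345, a(13)=372, a(14)=399, a(15)=426, a(16)=453; answer 453
Step 2: A1 = 453; w = -2; -4*(-2)^3 - 1*(-2)^2 + 3*(-2)^1 + 1 = (32) + (-4) + (-6) + (1) = 23; answer 23
Step 3: A2 = 23; m = 23; squarings mod 1514: 669^1=669, 669^2=931, 669^4=753, 669^8=773, 669^16=1013; 669^23 = 669^1 * 669^2 * 669^4 * 669^16 = 1261 (mod 1514); answer 1261

1261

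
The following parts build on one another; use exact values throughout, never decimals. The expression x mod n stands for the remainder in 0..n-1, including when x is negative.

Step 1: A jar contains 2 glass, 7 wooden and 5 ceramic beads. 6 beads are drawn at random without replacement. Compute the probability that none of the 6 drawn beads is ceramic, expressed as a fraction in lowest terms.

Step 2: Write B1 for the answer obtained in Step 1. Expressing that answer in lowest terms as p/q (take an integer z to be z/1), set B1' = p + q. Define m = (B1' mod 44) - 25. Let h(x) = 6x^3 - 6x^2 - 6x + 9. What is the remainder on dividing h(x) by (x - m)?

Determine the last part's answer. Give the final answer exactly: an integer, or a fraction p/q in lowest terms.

Step 1: total draws C(14,6) = 3003; favorable C(9,6) = 84; P = 4/143; answer 4/143
Step 2: B1 = 4/143; threaded value p + q = 147; m = -10; remainder = value at the root: 6*(-10)^3 - 6*(-10)^2 - 6*(-10)^1 + 9 = (-6000) + (-600) + (60) + (9) = -6531; answer -6531

-6531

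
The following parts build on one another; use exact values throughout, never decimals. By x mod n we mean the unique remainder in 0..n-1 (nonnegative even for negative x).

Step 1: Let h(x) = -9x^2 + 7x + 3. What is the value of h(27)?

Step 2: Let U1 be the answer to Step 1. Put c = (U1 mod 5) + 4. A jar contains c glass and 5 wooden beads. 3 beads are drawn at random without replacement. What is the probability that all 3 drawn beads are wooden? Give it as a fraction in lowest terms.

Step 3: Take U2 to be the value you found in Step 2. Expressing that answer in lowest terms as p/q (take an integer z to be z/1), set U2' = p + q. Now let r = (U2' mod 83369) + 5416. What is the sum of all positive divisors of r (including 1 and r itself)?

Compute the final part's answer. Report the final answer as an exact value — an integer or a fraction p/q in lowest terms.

Step 1: -9*(27)^2 + 7*(27)^1 + 3 = (-6561) + (189) + (3) = -6369; answer -6369
Step 2: U1 = -6369; c = 5; total draws C(10,3) = 120; favorable C(5,3) = 10; P = 1/12; answer 1/12
Step 3: U2 = 1/12; threaded value p + q = 13; r = 5429; 5429 = 61 * 89; sigma = (1 + 61) * (1 + 89) = 62 * 90 = 5580; answer 5580

5580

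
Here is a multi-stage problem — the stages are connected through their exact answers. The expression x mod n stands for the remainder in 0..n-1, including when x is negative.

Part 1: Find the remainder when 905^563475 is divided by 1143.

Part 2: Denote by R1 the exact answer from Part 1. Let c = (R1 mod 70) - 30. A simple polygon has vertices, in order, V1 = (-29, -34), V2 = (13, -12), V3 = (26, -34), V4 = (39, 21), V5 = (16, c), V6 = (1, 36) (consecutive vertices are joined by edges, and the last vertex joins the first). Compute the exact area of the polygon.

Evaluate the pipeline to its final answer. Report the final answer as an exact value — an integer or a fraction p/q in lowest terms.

Part 1: squarings mod 1143: 905^1=905, 905^2=637, 905^4=4, 905^8=16, 905^16=256, 905^32=385, 905^64=778, 905^128=637, 905^256=4, 905^512=16, 905^1024=256, 905^2048=385, 905^4096=778, 905^8192=637, 905^16384=4, 905^32768=16, 905^65536=256, 905^131072=385, 905^262144=778, 905^524288=637; 905^563475 = 905^1 * 905^2 * 905^16 * 905^256 * 905^2048 * 905^4096 * 905^32768 * 905^524288 = 413 (mod 1143); answer 413
Part 2: R1 = 413; c = 33; cross terms: (-29*-12 - 13*-34)=790, (13*-34 - 26*-12)=-130, (26*21 - 39*-34)=1872, (39*33 - 16*21)=951, (16*36 - 1*33)=543, (1*-34 - -29*36)=1010; twice the area = |5036| = 5036; area = 2518; answer 2518

2518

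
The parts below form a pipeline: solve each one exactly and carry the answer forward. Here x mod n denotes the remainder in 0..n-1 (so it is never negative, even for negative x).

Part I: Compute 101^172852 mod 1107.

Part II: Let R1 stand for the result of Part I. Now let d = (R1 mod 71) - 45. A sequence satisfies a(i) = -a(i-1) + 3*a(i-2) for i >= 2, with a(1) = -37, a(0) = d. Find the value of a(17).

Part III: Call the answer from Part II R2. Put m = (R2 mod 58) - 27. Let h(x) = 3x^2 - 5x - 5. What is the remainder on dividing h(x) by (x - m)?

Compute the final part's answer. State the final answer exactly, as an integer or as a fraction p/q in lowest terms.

Part I: squarings mod 1107: 101^1=101, 101^2=238, 101^4=187, 101^8=652, 101^16=16, 101^32=256, 101^64=223, 101^128=1021, 101^256=754, 101^512=625, 101^1024=961, 101^2048=283, 101^4096=385, 101^8192=994, 101^16384=592, 101^32768=652, 101^65536=16, 101^131072=256; 101^172852 = 101^4 * 101^16 * 101^32 * 101^256 * 101^512 * 101^8192 * 101^32768 * 101^131072 = 1015 (mod 1107); answer 1015
Part II: R1 = 1015; d = -24; a(2) = -1*(-37) + 3*(-24) = -35; iterating: a(2)=-35, a(3)=-76, a(4)=-29, a(5)=-199, a(6)=112, a(7)=-709, a(8)=1045, a(9)=-3172, a(10)=6307, a(11)=-15823, a(12)=34744, a(13)=-82213, a(14)=186445, a(15)=-433084, a(16)=992419, a(17)=-2291671; answer -2291671
Part III: R2 = -2291671; m = -2; remainder = value at the root: 3*(-2)^2 - 5*(-2)^1 - 5 = (12) + (10) + (-5) = 17; answer 17

17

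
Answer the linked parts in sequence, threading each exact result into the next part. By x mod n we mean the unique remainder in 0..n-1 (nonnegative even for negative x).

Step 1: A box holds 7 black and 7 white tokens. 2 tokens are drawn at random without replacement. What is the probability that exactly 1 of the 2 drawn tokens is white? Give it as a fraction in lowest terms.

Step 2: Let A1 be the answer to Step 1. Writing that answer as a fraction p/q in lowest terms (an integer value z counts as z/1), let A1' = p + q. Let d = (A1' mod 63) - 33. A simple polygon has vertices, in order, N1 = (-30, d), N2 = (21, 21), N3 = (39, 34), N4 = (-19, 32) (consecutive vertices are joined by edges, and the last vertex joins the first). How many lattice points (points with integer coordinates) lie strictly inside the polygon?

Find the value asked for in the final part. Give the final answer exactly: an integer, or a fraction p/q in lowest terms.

1310

Step 1: total draws C(14,2) = 91; favorable C(7,1)*C(7,1) = 49; P = 7/13; answer 7/13
Step 2: A1 = 7/13; threaded value p + q = 20; d = -13; cross terms: (-30*21 - 21*-13)=-357, (21*34 - 39*21)=-105, (39*32 - -19*34)=1894, (-19*-13 - -30*32)=1207; twice the area = |2639| = 2639; area = 2639/2; boundary points = 17 + 1 + 2 + 1 = 21; strictly interior points = area - boundary/2 + 1 = 1310; answer 1310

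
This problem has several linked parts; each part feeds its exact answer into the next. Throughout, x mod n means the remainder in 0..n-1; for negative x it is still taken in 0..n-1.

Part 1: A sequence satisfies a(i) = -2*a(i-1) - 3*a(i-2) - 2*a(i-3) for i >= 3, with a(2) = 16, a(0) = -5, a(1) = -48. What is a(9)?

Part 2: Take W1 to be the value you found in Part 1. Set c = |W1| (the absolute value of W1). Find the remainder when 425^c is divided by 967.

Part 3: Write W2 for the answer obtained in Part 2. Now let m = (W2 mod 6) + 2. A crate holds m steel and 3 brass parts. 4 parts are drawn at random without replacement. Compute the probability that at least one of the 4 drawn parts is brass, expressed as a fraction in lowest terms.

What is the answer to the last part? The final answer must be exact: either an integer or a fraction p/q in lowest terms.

Part 1: a(3) = -2*(16) - 3*(-48) - 2*(-5) = 122; iterating: a(3)=122, a(4)=-196, a(5)=-6, a(6)=356, a(7)=-302, a(8)=-452, a(9)=1098; answer 1098
Part 2: W1 = 1098; c = 1098; squarings mod 967: 425^1=425, 425^2=763, 425^4=35, 425^8=258, 425^16=808, 425^32=139, 425^64=948, 425^128=361, 425^256=743, 425^512=859, 425^1024=60; 425^1098 = 425^2 * 425^8 * 425^64 * 425^1024 = 64 (mod 967); answer 64
Part 3: W2 = 64; m = 6; total draws C(9,4) = 126; complement C(6,4) = 15; favorable 126 - 15 = 111; P = 37/42; answer 37/42

37/42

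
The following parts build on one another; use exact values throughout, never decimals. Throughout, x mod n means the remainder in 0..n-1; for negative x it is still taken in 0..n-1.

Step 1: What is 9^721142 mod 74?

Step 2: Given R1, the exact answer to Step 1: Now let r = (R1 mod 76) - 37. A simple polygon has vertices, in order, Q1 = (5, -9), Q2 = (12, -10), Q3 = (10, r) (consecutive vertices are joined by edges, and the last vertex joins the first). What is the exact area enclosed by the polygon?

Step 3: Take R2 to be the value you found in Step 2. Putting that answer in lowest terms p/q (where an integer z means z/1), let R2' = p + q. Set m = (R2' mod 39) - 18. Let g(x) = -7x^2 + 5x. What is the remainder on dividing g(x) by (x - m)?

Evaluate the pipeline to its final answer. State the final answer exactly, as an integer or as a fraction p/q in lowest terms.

-48

Step 1: squarings mod 74: 9^1=9, 9^2=7, 9^4=49, 9^8=33, 9^16=53, 9^32=71, 9^64=9, 9^128=7, 9^256=49, 9^512=33, 9^1024=53, 9^2048=71, 9^4096=9, 9^8192=7, 9^16384=49, 9^32768=33, 9^65536=53, 9^131072=71, 9^262144=9, 9^524288=7; 9^721142 = 9^2 * 9^4 * 9^16 * 9^32 * 9^64 * 9^128 * 9^65536 * 9^131072 * 9^524288 = 33 (mod 74); answer 33
Step 2: R1 = 33; r = -4; cross terms: (5*-10 - 12*-9)=58, (12*-4 - 10*-10)=52, (10*-9 - 5*-4)=-70; twice the area = |40| = 40; area = 20; answer 20
Step 3: R2 = 20; threaded value p + q = 21; m = 3; remainder = value at the root: -7*(3)^2 + 5*(3)^1 = (-63) + (15) = -48; answer -48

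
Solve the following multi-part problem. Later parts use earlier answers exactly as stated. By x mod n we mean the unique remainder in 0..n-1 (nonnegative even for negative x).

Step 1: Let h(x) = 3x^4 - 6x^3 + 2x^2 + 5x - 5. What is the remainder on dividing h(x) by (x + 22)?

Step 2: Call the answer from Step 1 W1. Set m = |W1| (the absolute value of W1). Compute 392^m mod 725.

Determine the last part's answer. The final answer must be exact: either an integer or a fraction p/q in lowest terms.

Step 1: remainder = value at the root: 3*(-22)^4 - 6*(-22)^3 + 2*(-22)^2 + 5*(-22)^1 - 5 = (702768) + (63888) + (968) + (-110) + (-5) = 767509; answer 767509
Step 2: W1 = 767509; m = 767509; squarings mod 725: 392^1=392, 392^2=689, 392^4=571, 392^8=516, 392^16=181, 392^32=136, 392^64=371, 392^128=616, 392^256=281, 392^512=661, 392^1024=471, 392^2048=716, 392^4096=81, 392^8192=36, 392^16384=571, 392^32768=516, 392^65536=181, 392^131072=136, 392^262144=371, 392^524288=616; 392^767509 = 392^1 * 392^4 * 392^16 * 392^512 * 392^1024 * 392^4096 * 392^8192 * 392^32768 * 392^65536 * 392^131072 * 392^524288 = 247 (mod 725); answer 247

247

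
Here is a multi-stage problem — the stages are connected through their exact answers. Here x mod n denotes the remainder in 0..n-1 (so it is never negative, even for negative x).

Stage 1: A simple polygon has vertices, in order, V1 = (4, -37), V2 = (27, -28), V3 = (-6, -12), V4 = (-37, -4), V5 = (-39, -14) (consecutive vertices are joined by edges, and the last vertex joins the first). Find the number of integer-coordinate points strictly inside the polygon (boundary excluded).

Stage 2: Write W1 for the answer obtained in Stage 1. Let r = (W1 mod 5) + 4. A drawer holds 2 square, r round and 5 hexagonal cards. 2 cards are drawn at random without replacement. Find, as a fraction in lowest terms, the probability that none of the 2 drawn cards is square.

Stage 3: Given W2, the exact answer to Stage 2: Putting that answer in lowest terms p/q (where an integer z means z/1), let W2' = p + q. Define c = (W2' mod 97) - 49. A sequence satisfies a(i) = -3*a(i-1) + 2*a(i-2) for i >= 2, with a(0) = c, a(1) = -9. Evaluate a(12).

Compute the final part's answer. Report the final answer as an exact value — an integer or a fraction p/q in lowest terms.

2284647

Stage 1: cross terms: (4*-28 - 27*-37)=887, (27*-12 - -6*-28)=-492, (-6*-4 - -37*-12)=-420, (-37*-14 - -39*-4)=362, (-39*-37 - 4*-14)=1499; twice the area = |1836| = 1836; area = 918; boundary points = 1 + 1 + 1 + 2 + 1 = 6; strictly interior points = area - boundary/2 + 1 = 916; answer 916
Stage 2: W1 = 916; r = 5; total draws C(12,2) = 66; favorable C(10,2) = 45; P = 15/22; answer 15/22
Stage 3: W2 = 15/22; threaded value p + q = 37; c = -12; a(2) = -3*(-9) + 2*(-12) = 3; iterating: a(2)=3, a(3)=-27, a(4)=87, a(5)=-315, a(6)=1119, a(7)=-3987, a(8)=14199, a(9)=-50571, a(10)=180111, a(11)=-641475, a(12)=2284647; answer 2284647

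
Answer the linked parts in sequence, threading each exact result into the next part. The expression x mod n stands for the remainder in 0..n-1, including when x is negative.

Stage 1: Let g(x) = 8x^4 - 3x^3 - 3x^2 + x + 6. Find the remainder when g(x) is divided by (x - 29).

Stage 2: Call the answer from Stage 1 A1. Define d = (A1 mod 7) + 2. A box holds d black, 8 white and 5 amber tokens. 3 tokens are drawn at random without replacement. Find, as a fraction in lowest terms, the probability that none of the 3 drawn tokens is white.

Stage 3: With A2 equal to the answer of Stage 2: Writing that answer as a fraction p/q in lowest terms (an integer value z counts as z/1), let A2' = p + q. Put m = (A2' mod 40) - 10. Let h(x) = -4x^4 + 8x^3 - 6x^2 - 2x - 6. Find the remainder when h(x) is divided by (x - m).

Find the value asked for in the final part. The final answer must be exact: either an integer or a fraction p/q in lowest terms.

-706530

Stage 1: remainder = value at the root: 8*(29)^4 - 3*(29)^3 - 3*(29)^2 + 1*(29)^1 + 6 = (5658248) + (-73167) + (-2523) + (29) + (6) = 5582593; answer 5582593
Stage 2: A1 = 5582593; d = 4; total draws C(17,3) = 680; favorable C(9,3) = 84; P = 21/170; answer 21/170
Stage 3: A2 = 21/170; threaded value p + q = 191; m = 21; remainder = value at the root: -4*(21)^4 + 8*(21)^3 - 6*(21)^2 - 2*(21)^1 - 6 = (-777924) + (74088) + (-2646) + (-42) + (-6) = -706530; answer -706530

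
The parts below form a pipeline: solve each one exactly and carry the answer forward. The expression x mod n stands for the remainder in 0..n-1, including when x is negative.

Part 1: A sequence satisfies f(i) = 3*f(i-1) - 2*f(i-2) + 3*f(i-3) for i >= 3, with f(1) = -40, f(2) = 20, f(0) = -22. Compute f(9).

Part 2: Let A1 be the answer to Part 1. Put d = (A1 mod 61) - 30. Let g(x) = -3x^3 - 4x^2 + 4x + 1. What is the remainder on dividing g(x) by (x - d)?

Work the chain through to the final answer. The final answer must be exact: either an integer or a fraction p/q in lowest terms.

-84479

Part 1: f(3) = 3*(20) - 2*(-40) + 3*(-22) = 74; iterating: f(3)=74, f(4)=62, f(5)=98, f(6)=392, f(7)=1166, f(8)=3008, f(9)=7868; answer 7868
Part 2: A1 = 7868; d = 30; remainder = value at the root: -3*(30)^3 - 4*(30)^2 + 4*(30)^1 + 1 = (-81000) + (-3600) + (120) + (1) = -84479; answer -84479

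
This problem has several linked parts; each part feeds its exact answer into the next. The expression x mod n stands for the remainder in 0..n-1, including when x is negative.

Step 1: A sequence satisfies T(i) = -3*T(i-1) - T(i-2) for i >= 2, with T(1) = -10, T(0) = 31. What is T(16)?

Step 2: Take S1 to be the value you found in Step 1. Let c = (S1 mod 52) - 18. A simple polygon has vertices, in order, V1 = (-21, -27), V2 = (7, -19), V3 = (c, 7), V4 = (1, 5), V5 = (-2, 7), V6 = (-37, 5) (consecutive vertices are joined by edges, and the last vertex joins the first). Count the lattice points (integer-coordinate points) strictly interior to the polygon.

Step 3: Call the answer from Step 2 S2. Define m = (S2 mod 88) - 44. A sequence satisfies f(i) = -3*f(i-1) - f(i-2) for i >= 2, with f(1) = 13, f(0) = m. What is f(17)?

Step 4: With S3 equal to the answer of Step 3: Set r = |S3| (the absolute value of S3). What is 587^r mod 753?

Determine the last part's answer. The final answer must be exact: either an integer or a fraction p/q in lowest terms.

676

Step 1: T(2) = -3*(-10) - 1*(31) = -1; iterating: T(2)=-1, T(3)=13, T(4)=-38, T(5)=101, T(6)=-265, T(7)=694, T(8)=-1817, T(9)=4757, T(10)=-12454, T(11)=32605, T(12)=-85361, T(13)=223478, T(14)=-585073, T(15)=1531741, T(16)=-4010150; answer -4010150
Step 2: S1 = -4010150; c = 20; cross terms: (-21*-19 - 7*-27)=588, (7*7 - 20*-19)=429, (20*5 - 1*7)=93, (1*7 - -2*5)=17, (-2*5 - -37*7)=249, (-37*-27 - -21*5)=1104; twice the area = |2480| = 2480; area = 1240; boundary points = 4 + 13 + 1 + 1 + 1 + 16 = 36; strictly interior points = area - boundary/2 + 1 = 1223; answer 1223
Step 3: S2 = 1223; m = 35; f(2) = -3*(13) - 1*(35) = -74; iterating: f(2)=-74, f(3)=209, f(4)=-553, f(5)=1450, f(6)=-3797, f(7)=9941, f(8)=-26026, f(9)=68137, f(10)=-178385, f(11)=467018, f(12)=-1222669, f(13)=3200989, f(14)=-8380298, f(15)=21939905, f(16)=-57439417, f(17)=150378346; answer 150378346
Step 4: S3 = 150378346; r = 150378346; squarings mod 753: 587^1=587, 587^2=448, 587^4=406, 587^8=682, 587^16=523, 587^32=190, 587^64=709, 587^128=430, 587^256=415, 587^512=541, 587^1024=517, 587^2048=727, 587^4096=676, 587^8192=658, 587^16384=742, 587^32768=121, 587^65536=334, 587^131072=112, 587^262144=496, 587^524288=538, 587^1048576=292, 587^2097152=175, 587^4194304=505, 587^8388608=511, 587^16777216=583, 587^33554432=286, 587^67108864=472, 587^134217728=649; 587^150378346 = 587^2 * 587^8 * 587^32 * 587^64 * 587^256 * 587^512 * 587^1024 * 587^4096 * 587^32768 * 587^131072 * 587^262144 * 587^1048576 * 587^2097152 * 587^4194304 * 587^8388608 * 587^134217728 = 676 (mod 753); answer 676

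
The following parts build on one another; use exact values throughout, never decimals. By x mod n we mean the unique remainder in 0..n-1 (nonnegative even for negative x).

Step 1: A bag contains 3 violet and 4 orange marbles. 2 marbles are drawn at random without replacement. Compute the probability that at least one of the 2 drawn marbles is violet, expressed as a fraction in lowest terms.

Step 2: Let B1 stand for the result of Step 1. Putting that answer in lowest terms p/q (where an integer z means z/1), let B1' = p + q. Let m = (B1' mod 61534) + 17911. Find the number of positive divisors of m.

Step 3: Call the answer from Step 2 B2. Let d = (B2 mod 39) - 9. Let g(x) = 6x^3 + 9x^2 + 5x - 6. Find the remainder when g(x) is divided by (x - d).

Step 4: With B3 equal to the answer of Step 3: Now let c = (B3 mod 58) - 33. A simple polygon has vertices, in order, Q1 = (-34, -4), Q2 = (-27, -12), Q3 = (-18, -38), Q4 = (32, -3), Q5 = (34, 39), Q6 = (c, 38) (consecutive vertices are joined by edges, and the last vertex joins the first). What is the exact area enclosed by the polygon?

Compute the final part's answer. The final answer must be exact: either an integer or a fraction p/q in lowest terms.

6701/2

Step 1: total draws C(7,2) = 21; complement C(4,2) = 6; favorable 21 - 6 = 15; P = 5/7; answer 5/7
Step 2: B1 = 5/7; threaded value p + q = 12; m = 17923; 17923 is prime, so its only divisors are 1 and 17923; count = 2; answer 2
Step 3: B2 = 2; d = -7; remainder = value at the root: 6*(-7)^3 + 9*(-7)^2 + 5*(-7)^1 - 6 = (-2058) + (441) + (-35) + (-6) = -1658; answer -1658
Step 4: B3 = -1658; c = -9; cross terms: (-34*-12 - -27*-4)=300, (-27*-38 - -18*-12)=810, (-18*-3 - 32*-38)=1270, (32*39 - 34*-3)=1350, (34*38 - -9*39)=1643, (-9*-4 - -34*38)=1328; twice the area = |6701| = 6701; area = 6701/2; answer 6701/2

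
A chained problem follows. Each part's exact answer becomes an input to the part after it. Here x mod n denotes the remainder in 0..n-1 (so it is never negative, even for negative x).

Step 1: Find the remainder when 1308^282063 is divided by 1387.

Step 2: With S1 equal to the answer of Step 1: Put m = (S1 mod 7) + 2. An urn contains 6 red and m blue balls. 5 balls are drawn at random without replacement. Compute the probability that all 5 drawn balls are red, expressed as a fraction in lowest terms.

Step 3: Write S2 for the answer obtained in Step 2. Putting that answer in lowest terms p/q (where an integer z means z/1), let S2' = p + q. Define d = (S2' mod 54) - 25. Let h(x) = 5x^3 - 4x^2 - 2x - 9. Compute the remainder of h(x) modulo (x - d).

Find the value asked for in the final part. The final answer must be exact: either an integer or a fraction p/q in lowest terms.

Step 1: squarings mod 1387: 1308^1=1308, 1308^2=693, 1308^4=347, 1308^8=1127, 1308^16=1024, 1308^32=4, 1308^64=16, 1308^128=256, 1308^256=347, 1308^512=1127, 1308^1024=1024, 1308^2048=4, 1308^4096=16, 1308^8192=256, 1308^16384=347, 1308^32768=1127, 1308^65536=1024, 1308^131072=4, 1308^262144=16; 1308^282063 = 1308^1 * 1308^2 * 1308^4 * 1308^8 * 1308^64 * 1308^128 * 1308^256 * 1308^1024 * 1308^2048 * 1308^16384 * 1308^262144 = 733 (mod 1387); answer 733
Step 2: S1 = 733; m = 7; total draws C(13,5) = 1287; favorable C(6,5) = 6; P = 2/429; answer 2/429
Step 3: S2 = 2/429; threaded value p + q = 431; d = 28; remainder = value at the root: 5*(28)^3 - 4*(28)^2 - 2*(28)^1 - 9 = (109760) + (-3136) + (-56) + (-9) = 106559; answer 106559

106559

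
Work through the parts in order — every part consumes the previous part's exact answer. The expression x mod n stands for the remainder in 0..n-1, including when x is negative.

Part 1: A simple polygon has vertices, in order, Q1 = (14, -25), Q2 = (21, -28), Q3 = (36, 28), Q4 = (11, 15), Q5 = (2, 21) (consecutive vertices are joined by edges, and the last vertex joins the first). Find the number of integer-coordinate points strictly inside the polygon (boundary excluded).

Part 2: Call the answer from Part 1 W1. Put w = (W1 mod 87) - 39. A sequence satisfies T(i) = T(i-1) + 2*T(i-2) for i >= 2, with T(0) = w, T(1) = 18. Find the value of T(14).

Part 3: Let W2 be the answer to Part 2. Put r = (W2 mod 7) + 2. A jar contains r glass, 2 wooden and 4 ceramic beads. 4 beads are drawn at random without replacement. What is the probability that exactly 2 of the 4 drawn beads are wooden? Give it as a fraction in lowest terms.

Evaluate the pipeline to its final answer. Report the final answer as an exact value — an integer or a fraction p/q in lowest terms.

Part 1: cross terms: (14*-28 - 21*-25)=133, (21*28 - 36*-28)=1596, (36*15 - 11*28)=232, (11*21 - 2*15)=201, (2*-25 - 14*21)=-344; twice the area = |1818| = 1818; area = 909; boundary points = 1 + 1 + 1 + 3 + 2 = 8; strictly interior points = area - boundary/2 + 1 = 906; answer 906
Part 2: W1 = 906; w = -3; T(2) = 1*(18) + 2*(-3) = 12; iterating: T(2)=12, T(3)=48, T(4)=72, T(5)=168, T(6)=312, T(7)=648, T(8)=1272, T(9)=2568, T(10)=5112, T(11)=10248, T(12)=20472, T(13)=40968, T(14)=81912; answer 81912
Part 3: W2 = 81912; r = 7; total draws C(13,4) = 715; favorable C(2,2)*C(11,2) = 55; P = 1/13; answer 1/13

1/13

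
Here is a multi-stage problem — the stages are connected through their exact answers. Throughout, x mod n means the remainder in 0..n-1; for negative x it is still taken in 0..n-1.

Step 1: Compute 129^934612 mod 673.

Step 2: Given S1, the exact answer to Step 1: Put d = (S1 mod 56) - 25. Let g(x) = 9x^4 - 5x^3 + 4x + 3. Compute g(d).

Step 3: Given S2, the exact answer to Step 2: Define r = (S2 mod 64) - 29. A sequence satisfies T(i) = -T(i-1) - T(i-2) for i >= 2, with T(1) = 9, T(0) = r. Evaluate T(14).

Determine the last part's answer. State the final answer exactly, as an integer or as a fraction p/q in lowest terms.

-15

Step 1: squarings mod 673: 129^1=129, 129^2=489, 129^4=206, 129^8=37, 129^16=23, 129^32=529, 129^64=546, 129^128=650, 129^256=529, 129^512=546, 129^1024=650, 129^2048=529, 129^4096=546, 129^8192=650, 129^16384=529, 129^32768=546, 129^65536=650, 129^131072=529, 129^262144=546, 129^524288=650; 129^934612 = 129^4 * 129^16 * 129^64 * 129^128 * 129^512 * 129^16384 * 129^131072 * 129^262144 * 129^524288 = 609 (mod 673); answer 609
Step 2: S1 = 609; d = 24; 9*(24)^4 - 5*(24)^3 + 4*(24)^1 + 3 = (2985984) + (-69120) + (96) + (3) = 2916963; answer 2916963
Step 3: S2 = 2916963; r = 6; T(2) = -1*(9) - 1*(6) = -15; iterating: T(2)=-15, T(3)=6, T(4)=9, T(5)=-15, T(6)=6, T(7)=9, T(8)=-15, T(9)=6, T(10)=9, T(11)=-15, T(12)=6, T(13)=9, T(14)=-15; answer -15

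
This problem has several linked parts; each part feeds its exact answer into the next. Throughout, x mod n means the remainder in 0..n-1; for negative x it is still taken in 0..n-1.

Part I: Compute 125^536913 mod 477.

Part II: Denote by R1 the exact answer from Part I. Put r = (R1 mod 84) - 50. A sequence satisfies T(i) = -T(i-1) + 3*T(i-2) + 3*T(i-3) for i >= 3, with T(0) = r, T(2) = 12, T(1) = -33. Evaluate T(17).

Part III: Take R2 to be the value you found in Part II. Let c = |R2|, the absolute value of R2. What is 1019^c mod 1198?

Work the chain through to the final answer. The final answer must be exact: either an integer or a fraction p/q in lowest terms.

Part I: squarings mod 477: 125^1=125, 125^2=361, 125^4=100, 125^8=460, 125^16=289, 125^32=46, 125^64=208, 125^128=334, 125^256=415, 125^512=28, 125^1024=307, 125^2048=280, 125^4096=172, 125^8192=10, 125^16384=100, 125^32768=460, 125^65536=289, 125^131072=46, 125^262144=208, 125^524288=334; 125^536913 = 125^1 * 125^16 * 125^64 * 125^256 * 125^4096 * 125^8192 * 125^524288 = 242 (mod 477); answer 242
Part II: R1 = 242; r = 24; T(3) = -1*(12) + 3*(-33) + 3*(24) = -39; iterating: T(3)=-39, T(4)=-24, T(5)=-57, T(6)=-132, T(7)=-111, T(8)=-456, T(9)=-273, T(10)=-1428, T(11)=-759, T(12)=-4344, T(13)=-2217, T(14)=-13092, T(15)=-6591, T(16)=-39336, T(17)=-19713; answer -19713
Part III: R2 = -19713; c = 19713; squarings mod 1198: 1019^1=1019, 1019^2=893, 1019^4=779, 1019^8=653, 1019^16=1119, 1019^32=251, 1019^64=705, 1019^128=1053, 1019^256=659, 1019^512=605, 1019^1024=635, 1019^2048=697, 1019^4096=619, 1019^8192=999, 1019^16384=67; 1019^19713 = 1019^1 * 1019^256 * 1019^1024 * 1019^2048 * 1019^16384 = 565 (mod 1198); answer 565

565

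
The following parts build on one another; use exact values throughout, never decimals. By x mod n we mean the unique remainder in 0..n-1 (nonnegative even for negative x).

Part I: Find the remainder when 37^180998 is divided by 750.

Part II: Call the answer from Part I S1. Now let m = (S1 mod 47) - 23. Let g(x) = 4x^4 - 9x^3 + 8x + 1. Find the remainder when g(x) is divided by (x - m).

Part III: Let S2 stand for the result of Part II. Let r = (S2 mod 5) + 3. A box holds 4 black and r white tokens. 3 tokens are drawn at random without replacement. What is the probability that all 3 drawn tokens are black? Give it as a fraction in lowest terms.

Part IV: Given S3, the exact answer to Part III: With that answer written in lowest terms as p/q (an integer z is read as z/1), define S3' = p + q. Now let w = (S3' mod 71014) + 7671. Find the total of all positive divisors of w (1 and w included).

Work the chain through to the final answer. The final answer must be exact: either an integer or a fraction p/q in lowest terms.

19344

Part I: squarings mod 750: 37^1=37, 37^2=619, 37^4=661, 37^8=421, 37^16=241, 37^32=331, 37^64=61, 37^128=721, 37^256=91, 37^512=31, 37^1024=211, 37^2048=271, 37^4096=691, 37^8192=481, 37^16384=361, 37^32768=571, 37^65536=541, 37^131072=181; 37^180998 = 37^2 * 37^4 * 37^256 * 37^512 * 37^16384 * 37^32768 * 37^131072 = 229 (mod 750); answer 229
Part II: S1 = 229; m = 18; remainder = value at the root: 4*(18)^4 - 9*(18)^3 + 8*(18)^1 + 1 = (419904) + (-52488) + (144) + (1) = 367561; answer 367561
Part III: S2 = 367561; r = 4; total draws C(8,3) = 56; favorable C(4,3) = 4; P = 1/14; answer 1/14
Part IV: S3 = 1/14; threaded value p + q = 15; w = 7686; 7686 = 2 * 3^2 * 7 * 61; sigma = (1 + 2) * (1 + 3 + 9) * (1 + 7) * (1 + 61) = 3 * 13 * 8 * 62 = 19344; answer 19344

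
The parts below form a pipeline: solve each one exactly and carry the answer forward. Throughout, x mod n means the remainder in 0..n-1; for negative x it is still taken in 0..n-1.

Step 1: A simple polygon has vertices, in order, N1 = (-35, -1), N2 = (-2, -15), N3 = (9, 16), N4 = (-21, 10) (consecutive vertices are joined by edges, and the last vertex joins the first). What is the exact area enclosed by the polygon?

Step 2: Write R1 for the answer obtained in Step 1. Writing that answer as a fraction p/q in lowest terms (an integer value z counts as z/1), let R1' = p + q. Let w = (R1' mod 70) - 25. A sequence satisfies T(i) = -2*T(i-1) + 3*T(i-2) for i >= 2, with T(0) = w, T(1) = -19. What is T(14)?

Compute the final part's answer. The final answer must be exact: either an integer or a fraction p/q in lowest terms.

22719098

Step 1: cross terms: (-35*-15 - -2*-1)=523, (-2*16 - 9*-15)=103, (9*10 - -21*16)=426, (-21*-1 - -35*10)=371; twice the area = |1423| = 1423; area = 1423/2; answer 1423/2
Step 2: R1 = 1423/2; threaded value p + q = 1425; w = 0; T(2) = -2*(-19) + 3*(0) = 38; iterating: T(2)=38, T(3)=-133, T(4)=380, T(5)=-1159, T(6)=3458, T(7)=-10393, T(8)=31160, T(9)=-93499, T(10)=280478, T(11)=-841453, T(12)=2524340, T(13)=-7573039, T(14)=22719098; answer 22719098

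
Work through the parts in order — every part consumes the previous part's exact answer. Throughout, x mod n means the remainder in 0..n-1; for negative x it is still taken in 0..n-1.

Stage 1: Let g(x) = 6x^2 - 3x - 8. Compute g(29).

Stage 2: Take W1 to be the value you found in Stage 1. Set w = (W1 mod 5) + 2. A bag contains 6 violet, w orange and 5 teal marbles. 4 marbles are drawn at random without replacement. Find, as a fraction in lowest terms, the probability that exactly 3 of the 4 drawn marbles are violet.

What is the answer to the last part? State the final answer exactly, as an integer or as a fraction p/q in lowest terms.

160/1001

Stage 1: 6*(29)^2 - 3*(29)^1 - 8 = (5046) + (-87) + (-8) = 4951; answer 4951
Stage 2: W1 = 4951; w = 3; total draws C(14,4) = 1001; favorable C(6,3)*C(8,1) = 160; P = 160/1001; answer 160/1001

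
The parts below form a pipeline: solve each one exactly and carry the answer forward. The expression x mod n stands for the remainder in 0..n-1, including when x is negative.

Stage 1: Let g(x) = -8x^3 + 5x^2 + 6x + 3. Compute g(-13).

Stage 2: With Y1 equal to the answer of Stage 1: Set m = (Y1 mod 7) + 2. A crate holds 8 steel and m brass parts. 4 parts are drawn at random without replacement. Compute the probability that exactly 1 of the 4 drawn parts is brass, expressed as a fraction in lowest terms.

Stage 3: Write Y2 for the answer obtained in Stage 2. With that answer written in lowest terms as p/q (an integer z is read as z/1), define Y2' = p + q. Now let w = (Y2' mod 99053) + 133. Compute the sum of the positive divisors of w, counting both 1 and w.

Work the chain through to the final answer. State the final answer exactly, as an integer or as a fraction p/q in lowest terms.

Stage 1: -8*(-13)^3 + 5*(-13)^2 + 6*(-13)^1 + 3 = (17576) + (845) + (-78) + (3) = 18346; answer 18346
Stage 2: Y1 = 18346; m = 8; total draws C(16,4) = 1820; favorable C(8,1)*C(8,3) = 448; P = 16/65; answer 16/65
Stage 3: Y2 = 16/65; threaded value p + q = 81; w = 214; 214 = 2 * 107; sigma = (1 + 2) * (1 + 107) = 3 * 108 = 324; answer 324

324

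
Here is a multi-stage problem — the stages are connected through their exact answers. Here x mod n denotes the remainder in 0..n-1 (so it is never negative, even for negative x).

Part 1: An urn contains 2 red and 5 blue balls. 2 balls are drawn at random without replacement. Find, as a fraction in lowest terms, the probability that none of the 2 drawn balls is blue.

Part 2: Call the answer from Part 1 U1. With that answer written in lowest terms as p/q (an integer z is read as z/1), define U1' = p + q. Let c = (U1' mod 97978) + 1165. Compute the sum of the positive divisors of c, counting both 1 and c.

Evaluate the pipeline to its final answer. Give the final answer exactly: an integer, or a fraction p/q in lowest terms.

Part 1: total draws C(7,2) = 21; favorable C(2,2) = 1; P = 1/21; answer 1/21
Part 2: U1 = 1/21; threaded value p + q = 22; c = 1187; 1187 is prime, so its only divisors are 1 and 1187; sigma = 1 + 1187 = 1188; answer 1188

1188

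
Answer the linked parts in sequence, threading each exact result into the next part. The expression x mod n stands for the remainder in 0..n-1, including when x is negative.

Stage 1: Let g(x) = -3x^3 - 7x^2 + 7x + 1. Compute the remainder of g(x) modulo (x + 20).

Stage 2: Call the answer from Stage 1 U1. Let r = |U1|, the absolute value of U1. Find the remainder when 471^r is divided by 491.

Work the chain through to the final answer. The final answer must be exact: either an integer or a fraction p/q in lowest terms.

136

Stage 1: remainder = value at the root: -3*(-20)^3 - 7*(-20)^2 + 7*(-20)^1 + 1 = (24000) + (-2800) + (-140) + (1) = 21061; answer 21061
Stage 2: U1 = 21061; r = 21061; squarings mod 491: 471^1=471, 471^2=400, 471^4=425, 471^8=428, 471^16=41, 471^32=208, 471^64=56, 471^128=190, 471^256=257, 471^512=255, 471^1024=213, 471^2048=197, 471^4096=20, 471^8192=400, 471^16384=425; 471^21061 = 471^1 * 471^4 * 471^64 * 471^512 * 471^4096 * 471^16384 = 136 (mod 491); answer 136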